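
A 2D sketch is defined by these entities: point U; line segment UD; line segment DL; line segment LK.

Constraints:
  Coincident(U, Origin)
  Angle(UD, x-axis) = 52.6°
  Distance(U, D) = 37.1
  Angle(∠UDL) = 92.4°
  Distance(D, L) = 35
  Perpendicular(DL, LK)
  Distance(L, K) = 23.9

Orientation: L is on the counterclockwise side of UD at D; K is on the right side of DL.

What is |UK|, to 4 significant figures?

71.09

∠UDL = 92.4°, so DL runs at 52.6° + (180° − 92.4°) = 140.2° from the x-axis; with |DL| = 35.0, L = D + 35.0·(cos 140.2°, sin 140.2°) = (-4.356, 51.88). DL is perpendicular to LK; with |LK| = 23.9 on the right of DL, K = L + 23.9·(0.6401, 0.7683) = (10.94, 70.24). Then |UK| = |K − U| = 71.09.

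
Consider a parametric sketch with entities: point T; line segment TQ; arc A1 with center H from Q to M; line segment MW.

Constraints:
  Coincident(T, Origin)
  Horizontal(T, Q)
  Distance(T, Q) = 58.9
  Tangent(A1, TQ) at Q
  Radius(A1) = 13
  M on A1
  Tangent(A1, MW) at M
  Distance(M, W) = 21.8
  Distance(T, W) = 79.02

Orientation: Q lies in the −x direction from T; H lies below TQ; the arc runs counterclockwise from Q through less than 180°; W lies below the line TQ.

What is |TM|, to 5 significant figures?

73.185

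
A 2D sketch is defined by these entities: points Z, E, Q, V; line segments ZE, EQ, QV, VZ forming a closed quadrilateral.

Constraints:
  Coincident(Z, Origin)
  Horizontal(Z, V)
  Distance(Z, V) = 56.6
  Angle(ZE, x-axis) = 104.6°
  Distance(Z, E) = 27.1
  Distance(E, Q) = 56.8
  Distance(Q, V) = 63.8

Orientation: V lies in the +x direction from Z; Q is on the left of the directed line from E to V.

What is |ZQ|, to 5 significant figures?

71.929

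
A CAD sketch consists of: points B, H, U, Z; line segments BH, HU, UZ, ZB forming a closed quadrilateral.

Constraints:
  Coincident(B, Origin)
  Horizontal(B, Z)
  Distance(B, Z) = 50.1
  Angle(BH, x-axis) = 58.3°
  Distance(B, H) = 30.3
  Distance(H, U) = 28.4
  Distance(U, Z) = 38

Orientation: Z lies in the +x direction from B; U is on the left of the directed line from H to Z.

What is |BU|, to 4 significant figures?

56.02

Checks: |HU| = 28.40 ✓; |UZ| = 38.00 ✓.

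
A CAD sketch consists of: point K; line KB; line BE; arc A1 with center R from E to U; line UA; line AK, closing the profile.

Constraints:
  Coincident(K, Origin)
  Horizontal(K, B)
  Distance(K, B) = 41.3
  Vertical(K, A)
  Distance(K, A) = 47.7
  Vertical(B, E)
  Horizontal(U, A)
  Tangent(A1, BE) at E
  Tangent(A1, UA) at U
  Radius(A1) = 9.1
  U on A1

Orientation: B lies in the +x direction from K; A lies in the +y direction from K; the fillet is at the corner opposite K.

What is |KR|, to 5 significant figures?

50.267

KA is vertical with |KA| = 47.7 and A on the +y side, so A = (0.0000, 47.700). The virtual corner opposite K is at (41.300, 47.700). Tangency of A1 to BE means the radius RE is perpendicular to BE and the tangent condition forces RU to be normal to UA, with radius 9.1, so the center R sits 9.1 in from both sides at R = (32.200, 38.600). Then |KR| = |R − K| = 50.267.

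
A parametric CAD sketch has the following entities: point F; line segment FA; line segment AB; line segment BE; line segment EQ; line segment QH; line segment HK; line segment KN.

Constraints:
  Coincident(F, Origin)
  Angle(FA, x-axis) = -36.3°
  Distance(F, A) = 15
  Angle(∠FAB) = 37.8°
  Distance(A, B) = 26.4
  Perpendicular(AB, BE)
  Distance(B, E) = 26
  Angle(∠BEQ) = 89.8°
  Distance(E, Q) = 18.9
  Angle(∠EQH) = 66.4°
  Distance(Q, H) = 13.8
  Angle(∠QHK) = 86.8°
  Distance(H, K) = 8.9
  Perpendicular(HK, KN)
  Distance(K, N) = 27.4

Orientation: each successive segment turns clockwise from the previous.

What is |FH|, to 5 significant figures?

4.2901

F is at the origin; FA runs at -36.3° with length 15.0, so A = (12.089, -8.8802). ∠FAB = 37.8° gives AB at -178.50° from the x-axis; with |AB| = 26.4, B = (-14.302, -9.5713). AB is perpendicular to BE, so BE runs at 91.500°; with |BE| = 26.0, E = (-14.983, 16.420). ∠BEQ = 89.8° gives EQ at 1.3000° from the x-axis; with |EQ| = 18.9, Q = (3.9125, 16.849). ∠EQH = 66.4° gives QH at -112.30° from the x-axis; with |QH| = 13.8, H = (-1.3240, 4.0807). Then |FH| = |H − F| = 4.2901.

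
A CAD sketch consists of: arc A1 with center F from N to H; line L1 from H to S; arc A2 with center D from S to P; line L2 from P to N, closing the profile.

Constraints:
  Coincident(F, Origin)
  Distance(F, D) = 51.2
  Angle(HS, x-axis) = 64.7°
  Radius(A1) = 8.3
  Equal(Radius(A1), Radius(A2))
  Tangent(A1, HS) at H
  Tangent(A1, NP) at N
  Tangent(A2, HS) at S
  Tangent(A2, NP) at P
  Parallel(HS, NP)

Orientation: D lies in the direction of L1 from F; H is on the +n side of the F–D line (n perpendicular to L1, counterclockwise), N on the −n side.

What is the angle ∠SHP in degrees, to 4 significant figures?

17.96°

The slot axis is L1's direction at 64.7°, so u = (cos 64.7°, sin 64.7°) = (0.4274, 0.9041) and n = (−sin 64.7°, cos 64.7°) = (-0.9041, 0.4274). F is at the origin and D lies 51.2 along u from F, so D = 51.2·u = (21.88, 46.29). Tangency of A1 to both parallel lines with radius 8.3 puts H and N at F ± 8.3·n: H = (-7.504, 3.547), N = (7.504, -3.547). Equal radii place S and P the same way about D: S = D + 8.3·n = (14.38, 49.84), P = D − 8.3·n = (29.38, 42.74). Then cos ∠SHP = HS·HP / (|HS||HP|), giving 17.96°.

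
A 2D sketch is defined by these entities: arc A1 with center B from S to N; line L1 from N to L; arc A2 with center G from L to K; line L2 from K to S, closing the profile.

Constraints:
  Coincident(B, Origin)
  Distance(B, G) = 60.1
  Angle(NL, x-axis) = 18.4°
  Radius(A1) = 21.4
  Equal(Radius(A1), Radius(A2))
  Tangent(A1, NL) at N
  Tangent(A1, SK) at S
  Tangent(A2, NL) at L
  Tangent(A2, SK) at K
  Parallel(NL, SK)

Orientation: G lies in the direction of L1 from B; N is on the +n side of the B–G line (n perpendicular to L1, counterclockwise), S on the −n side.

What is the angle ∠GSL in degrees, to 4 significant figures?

15.86°

Tangency of A1 to both parallel lines with radius 21.4 puts N and S at B ± 21.4·n: N = (-6.755, 20.31), S = (6.755, -20.31). Equal radii place L and K the same way about G: L = G + 21.4·n = (50.27, 39.28), K = G − 21.4·n = (63.78, -1.335). Then cos ∠GSL = SG·SL / (|SG||SL|), giving 15.86°.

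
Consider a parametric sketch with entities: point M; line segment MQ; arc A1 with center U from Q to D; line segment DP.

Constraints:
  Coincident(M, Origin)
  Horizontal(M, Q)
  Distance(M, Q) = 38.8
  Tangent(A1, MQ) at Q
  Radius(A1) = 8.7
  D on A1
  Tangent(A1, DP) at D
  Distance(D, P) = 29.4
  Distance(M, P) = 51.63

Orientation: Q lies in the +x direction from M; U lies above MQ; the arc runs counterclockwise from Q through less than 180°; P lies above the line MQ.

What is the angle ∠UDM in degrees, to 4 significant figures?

10.75°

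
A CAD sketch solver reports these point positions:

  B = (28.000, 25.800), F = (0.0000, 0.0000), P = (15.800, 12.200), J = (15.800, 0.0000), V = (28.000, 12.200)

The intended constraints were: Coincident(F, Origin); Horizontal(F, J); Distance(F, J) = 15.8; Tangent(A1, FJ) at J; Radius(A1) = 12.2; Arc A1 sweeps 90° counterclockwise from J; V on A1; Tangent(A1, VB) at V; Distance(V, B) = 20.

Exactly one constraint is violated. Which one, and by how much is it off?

Distance(V, B) = 20 — off by 6.40.

F = (0.00, 0.00) ✓; F.y = 0.00, J.y = 0.00 ✓; |FJ| = 15.80 ✓; ∠(PJ, JF) = 90.00° ✓; |PJ| = 12.20 ✓; bearing(P→V) − bearing(P→J) = 90.00° ✓; |PV| = 12.20 ✓; ∠(PV, VB) = 90.00° ✓; |VB| = 13.60 ✗.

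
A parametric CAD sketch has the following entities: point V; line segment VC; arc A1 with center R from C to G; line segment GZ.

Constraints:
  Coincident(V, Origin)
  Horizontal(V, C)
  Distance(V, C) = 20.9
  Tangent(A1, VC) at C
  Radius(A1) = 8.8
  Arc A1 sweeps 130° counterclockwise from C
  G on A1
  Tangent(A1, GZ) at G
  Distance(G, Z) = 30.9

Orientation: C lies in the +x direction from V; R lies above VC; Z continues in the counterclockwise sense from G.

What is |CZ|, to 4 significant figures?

40.32

On A1, C sits at bearing -90° from R; a 130° counterclockwise sweep puts G at bearing 40°, so G = R + 8.8·(cos 40°, sin 40°) = (27.64, 14.46). Tangency of A1 to GZ means the radius RG is perpendicular to GZ, so GZ runs along (−sin 40°, cos 40°); with |GZ| = 30.9, Z = (7.779, 38.13). Then |CZ| = |Z − C| = 40.32.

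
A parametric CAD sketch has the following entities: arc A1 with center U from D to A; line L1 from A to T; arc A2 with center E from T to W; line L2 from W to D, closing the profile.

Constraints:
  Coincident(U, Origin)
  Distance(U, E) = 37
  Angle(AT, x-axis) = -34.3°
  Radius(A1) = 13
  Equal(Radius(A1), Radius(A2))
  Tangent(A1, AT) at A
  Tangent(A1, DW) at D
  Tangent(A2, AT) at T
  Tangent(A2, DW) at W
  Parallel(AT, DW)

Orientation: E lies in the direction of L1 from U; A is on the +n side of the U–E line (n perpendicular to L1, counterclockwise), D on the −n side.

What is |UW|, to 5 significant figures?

39.217

Tangency of A1 to both parallel lines with radius 13.0 puts A and D at U ± 13.0·n: A = (7.3258, 10.739), D = (-7.3258, -10.739). Equal radii place T and W the same way about E: T = E + 13.0·n = (37.891, -10.111), W = E − 13.0·n = (23.240, -31.590). Then |UW| = |W − U| = 39.217.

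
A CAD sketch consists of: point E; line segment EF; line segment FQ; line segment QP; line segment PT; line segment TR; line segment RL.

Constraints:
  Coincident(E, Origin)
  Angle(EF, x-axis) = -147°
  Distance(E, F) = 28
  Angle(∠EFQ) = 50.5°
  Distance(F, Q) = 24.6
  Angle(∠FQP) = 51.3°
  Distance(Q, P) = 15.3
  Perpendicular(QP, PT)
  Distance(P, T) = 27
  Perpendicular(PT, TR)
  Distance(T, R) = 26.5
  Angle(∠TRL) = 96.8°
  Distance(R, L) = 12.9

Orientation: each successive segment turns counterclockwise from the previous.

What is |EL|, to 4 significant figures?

40.58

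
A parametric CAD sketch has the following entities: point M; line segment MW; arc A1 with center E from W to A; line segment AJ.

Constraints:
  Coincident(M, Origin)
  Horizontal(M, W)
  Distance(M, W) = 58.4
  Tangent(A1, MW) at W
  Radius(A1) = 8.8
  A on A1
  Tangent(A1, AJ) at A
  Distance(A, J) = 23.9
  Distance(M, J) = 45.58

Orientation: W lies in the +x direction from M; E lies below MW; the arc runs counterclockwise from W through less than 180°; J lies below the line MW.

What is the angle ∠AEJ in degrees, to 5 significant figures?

69.786°

M is at the origin; MW is horizontal with |MW| = 58.4 and W on the +x side, so W = (58.400, 0.0000). Tangency of A1 to MW means the radius EW is perpendicular to MW, so E = W + (0, -8.8) = (58.400, -8.8000). Since EA ⟂ AJ (tangency), |EJ| = √(8.8² + 23.9²) = 25.469 regardless of where A sits on A1. So J lies on both circle(M, 45.58) and circle(E, 25.469); the below-MW intersection is J = (38.395, -24.563). A is the foot of the tangent from J: A = (50.901, -4.1955).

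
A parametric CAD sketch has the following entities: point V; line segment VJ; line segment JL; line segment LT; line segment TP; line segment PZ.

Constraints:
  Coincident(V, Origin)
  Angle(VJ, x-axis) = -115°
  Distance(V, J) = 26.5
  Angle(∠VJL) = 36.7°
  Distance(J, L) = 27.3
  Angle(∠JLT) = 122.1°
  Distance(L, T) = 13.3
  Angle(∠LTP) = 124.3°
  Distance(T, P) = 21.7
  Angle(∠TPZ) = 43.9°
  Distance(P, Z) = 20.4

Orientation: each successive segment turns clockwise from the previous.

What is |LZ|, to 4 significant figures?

14.84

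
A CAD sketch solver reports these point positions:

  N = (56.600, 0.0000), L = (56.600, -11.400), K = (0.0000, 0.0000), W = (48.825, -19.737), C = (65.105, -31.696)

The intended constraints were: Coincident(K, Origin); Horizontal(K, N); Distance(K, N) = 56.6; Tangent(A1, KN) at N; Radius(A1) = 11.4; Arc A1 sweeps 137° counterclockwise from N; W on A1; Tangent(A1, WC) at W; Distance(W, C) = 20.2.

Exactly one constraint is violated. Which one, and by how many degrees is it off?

Tangent(A1, WC) at W — off by 6.70°.

K = (0.00, 0.00) ✓; K.y = 0.00, N.y = 0.00 ✓; |KN| = 56.60 ✓; ∠(LN, NK) = 90.00° ✓; |LN| = 11.40 ✓; bearing(L→W) − bearing(L→N) = 137.0° ✓; |LW| = 11.40 ✓; ∠(LW, WC) = 83.30° ✗; |WC| = 20.20 ✓.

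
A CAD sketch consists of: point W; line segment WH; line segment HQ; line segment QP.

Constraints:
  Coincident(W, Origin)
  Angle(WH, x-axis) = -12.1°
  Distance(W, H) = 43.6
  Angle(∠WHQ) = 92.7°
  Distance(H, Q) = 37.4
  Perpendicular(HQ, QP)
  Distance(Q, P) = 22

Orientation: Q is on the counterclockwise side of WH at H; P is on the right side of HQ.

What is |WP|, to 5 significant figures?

76.509

W is at the origin; WH runs at -12.1° with length 43.6, so H = 43.6·(cos -12.1°, sin -12.1°) = (42.631, -9.1394). ∠WHQ = 92.7°, so HQ runs at -12.1° + (180° − 92.7°) = 75.200° from the x-axis; with |HQ| = 37.4, Q = H + 37.4·(cos 75.200°, sin 75.200°) = (52.185, 27.020). The perpendicularity gives QP at right angles to HQ; with |QP| = 22.0 on the right of HQ, P = Q + 22.0·(0.96682, -0.25545) = (73.455, 21.400). Then |WP| = |P − W| = 76.509.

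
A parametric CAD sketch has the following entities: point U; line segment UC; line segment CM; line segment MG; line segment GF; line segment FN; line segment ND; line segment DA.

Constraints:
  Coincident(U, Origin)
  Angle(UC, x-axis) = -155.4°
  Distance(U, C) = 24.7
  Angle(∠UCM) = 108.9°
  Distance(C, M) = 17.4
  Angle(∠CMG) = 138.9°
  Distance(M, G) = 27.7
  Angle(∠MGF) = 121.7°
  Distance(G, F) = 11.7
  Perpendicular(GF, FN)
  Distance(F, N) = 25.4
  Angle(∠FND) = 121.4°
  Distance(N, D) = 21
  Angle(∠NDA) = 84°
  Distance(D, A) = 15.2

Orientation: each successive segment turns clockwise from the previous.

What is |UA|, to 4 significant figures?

33.73

U is at the origin; UC runs at -155.4° with length 24.7, so C = (-22.46, -10.28). ∠UCM = 108.9° gives CM at 133.5° from the x-axis; with |CM| = 17.4, M = (-34.44, 2.339). ∠CMG = 138.9° gives MG at 92.40° from the x-axis; with |MG| = 27.7, G = (-35.60, 30.02). ∠MGF = 121.7° gives GF at 34.10° from the x-axis; with |GF| = 11.7, F = (-25.91, 36.57). GF ⟂ FN, so FN runs at -55.90°; with |FN| = 25.4, N = (-11.67, 15.54). ∠FND = 121.4° gives ND at -114.5° from the x-axis; with |ND| = 21.0, D = (-20.38, -3.567). ∠NDA = 84.0° gives DA at 149.5° from the x-axis; with |DA| = 15.2, A = (-33.47, 4.147). Then |UA| = |A − U| = 33.73.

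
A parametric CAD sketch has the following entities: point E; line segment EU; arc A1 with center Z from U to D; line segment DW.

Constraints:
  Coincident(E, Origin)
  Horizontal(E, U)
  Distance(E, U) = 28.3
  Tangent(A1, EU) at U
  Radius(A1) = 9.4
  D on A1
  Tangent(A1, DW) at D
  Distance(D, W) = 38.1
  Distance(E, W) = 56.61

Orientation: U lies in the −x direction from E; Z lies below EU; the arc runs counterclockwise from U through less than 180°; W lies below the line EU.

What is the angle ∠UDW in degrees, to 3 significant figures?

129°

Checks: |EU| = 28.30 ✓; |ZD| = 9.400 ✓; ∠(ZD, DW) = 90.00° ✓; |DW| = 38.10 ✓; |EW| = 56.61 ✓.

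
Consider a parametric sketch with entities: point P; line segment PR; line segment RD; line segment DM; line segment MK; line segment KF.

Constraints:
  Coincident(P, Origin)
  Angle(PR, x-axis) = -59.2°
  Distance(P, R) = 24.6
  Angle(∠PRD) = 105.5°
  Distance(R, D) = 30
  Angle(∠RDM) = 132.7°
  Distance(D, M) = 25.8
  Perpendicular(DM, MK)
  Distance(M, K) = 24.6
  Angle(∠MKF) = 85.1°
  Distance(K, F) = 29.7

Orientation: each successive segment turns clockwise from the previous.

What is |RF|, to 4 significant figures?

16.55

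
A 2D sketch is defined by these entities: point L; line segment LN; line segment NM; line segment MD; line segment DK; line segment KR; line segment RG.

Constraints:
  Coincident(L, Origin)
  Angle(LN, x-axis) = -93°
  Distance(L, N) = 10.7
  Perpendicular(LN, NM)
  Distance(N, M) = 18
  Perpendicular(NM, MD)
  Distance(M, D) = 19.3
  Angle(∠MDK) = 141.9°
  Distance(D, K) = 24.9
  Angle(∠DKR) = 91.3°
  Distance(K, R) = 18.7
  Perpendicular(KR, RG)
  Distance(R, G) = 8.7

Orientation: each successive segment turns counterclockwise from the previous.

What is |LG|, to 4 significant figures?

12.30

∠DKR = 91.3° gives KR at -146.2° from the x-axis; with |KR| = 18.7, R = (-11.43, 17.62). KR is perpendicular to RG, so RG runs at -56.20°; with |RG| = 8.7, G = (-6.592, 10.39). Then |LG| = |G − L| = 12.30.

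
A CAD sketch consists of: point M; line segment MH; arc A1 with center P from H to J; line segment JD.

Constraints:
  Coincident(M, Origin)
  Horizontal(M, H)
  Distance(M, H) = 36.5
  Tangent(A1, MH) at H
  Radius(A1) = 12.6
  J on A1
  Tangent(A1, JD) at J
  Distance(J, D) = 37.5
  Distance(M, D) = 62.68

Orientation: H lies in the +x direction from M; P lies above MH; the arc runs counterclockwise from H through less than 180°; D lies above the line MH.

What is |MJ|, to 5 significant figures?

51.208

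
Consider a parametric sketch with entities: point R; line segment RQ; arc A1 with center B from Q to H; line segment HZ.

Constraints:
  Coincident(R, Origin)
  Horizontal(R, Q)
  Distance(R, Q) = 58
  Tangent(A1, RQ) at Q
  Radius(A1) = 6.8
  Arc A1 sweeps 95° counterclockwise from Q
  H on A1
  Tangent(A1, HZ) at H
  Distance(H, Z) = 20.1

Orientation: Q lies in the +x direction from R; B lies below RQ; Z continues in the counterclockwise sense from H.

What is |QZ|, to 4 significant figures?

27.87

R is at the origin; R and Q share the same y with |RQ| = 58.0 and Q on the +x side, so Q = (58.00, 0.000). Since A1 is tangent to RQ there, BQ ⟂ RQ, so B = Q + (0, -6.8) = (58.00, -6.800). On A1, Q sits at bearing 90° from B; a 95° counterclockwise sweep puts H at bearing 185°, so H = B + 6.8·(cos 185°, sin 185°) = (51.23, -7.393). Since A1 is tangent to HZ there, BH ⟂ HZ, so HZ runs along (−sin 185°, cos 185°); with |HZ| = 20.1, Z = (52.98, -27.42). Then |QZ| = |Z − Q| = 27.87.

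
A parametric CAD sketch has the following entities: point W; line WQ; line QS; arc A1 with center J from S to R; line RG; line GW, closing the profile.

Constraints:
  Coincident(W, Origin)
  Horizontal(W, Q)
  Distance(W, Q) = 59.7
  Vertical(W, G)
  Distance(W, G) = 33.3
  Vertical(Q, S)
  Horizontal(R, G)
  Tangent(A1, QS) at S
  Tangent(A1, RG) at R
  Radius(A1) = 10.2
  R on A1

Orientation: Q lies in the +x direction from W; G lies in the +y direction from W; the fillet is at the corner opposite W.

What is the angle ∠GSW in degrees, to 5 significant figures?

30.849°

The virtual corner opposite W is at (59.700, 33.300). The tangent condition forces JS to be normal to QS and A1 meets RG tangentially, so JR is at right angles to RG, with radius 10.2, so the center J sits 10.2 in from both sides at J = (49.500, 23.100). That places the tangent points at S = (59.700, 23.100) on QS and R = (49.500, 33.300) on RG. Then cos ∠GSW = SG·SW / (|SG||SW|), giving 30.849°.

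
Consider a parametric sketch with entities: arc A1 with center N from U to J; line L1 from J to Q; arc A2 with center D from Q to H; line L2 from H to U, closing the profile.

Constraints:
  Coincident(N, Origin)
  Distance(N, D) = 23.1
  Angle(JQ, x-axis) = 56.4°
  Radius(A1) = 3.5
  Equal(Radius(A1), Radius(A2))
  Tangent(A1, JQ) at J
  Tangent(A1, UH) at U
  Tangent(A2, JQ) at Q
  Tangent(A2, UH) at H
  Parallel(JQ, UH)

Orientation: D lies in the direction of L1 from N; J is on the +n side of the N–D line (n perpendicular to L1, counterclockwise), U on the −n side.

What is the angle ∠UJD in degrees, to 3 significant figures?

81.4°

The slot axis is L1's direction at 56.4°, so u = (cos 56.4°, sin 56.4°) = (0.553, 0.833) and n = (−sin 56.4°, cos 56.4°) = (-0.833, 0.553). N is at the origin and D lies 23.1 along u from N, so D = 23.1·u = (12.8, 19.2). Tangency of A1 to both parallel lines with radius 3.5 puts J and U at N ± 3.5·n: J = (-2.92, 1.94), U = (2.92, -1.94). Then cos ∠UJD = JU·JD / (|JU||JD|), giving 81.4°.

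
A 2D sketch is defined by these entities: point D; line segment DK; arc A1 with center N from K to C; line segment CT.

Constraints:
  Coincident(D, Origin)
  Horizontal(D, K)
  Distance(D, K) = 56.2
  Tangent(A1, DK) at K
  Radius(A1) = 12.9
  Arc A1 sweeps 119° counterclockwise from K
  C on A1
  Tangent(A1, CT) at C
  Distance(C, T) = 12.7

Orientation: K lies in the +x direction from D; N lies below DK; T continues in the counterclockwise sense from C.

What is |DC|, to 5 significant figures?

48.831

D is at the origin; DK is horizontal with |DK| = 56.2 and K on the +x side, so K = (56.200, 0.0000). The tangent condition forces NK to be normal to DK, so N = K + (0, -12.9) = (56.200, -12.900). On A1, K sits at bearing 90° from N; a 119° counterclockwise sweep puts C at bearing 209°, so C = N + 12.9·(cos 209°, sin 209°) = (44.917, -19.154). Then |DC| = |C − D| = 48.831.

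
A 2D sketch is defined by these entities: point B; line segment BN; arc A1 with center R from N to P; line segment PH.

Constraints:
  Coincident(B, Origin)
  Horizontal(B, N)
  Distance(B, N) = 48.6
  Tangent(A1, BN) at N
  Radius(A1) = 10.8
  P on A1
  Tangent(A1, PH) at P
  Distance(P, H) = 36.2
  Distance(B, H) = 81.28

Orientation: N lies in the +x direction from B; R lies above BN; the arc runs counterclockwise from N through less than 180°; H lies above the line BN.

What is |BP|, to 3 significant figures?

59.4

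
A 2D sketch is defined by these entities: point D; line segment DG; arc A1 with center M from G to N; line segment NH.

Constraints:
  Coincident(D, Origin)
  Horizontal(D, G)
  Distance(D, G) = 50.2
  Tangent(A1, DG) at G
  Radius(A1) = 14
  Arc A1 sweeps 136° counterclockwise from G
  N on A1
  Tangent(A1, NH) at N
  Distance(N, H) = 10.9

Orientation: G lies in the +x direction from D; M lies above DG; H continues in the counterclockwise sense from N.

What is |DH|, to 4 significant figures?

60.94

On A1, G sits at bearing -90° from M; a 136° counterclockwise sweep puts N at bearing 46°, so N = M + 14.0·(cos 46°, sin 46°) = (59.93, 24.07). Since A1 is tangent to NH there, MN ⟂ NH, so NH runs along (−sin 46°, cos 46°); with |NH| = 10.9, H = (52.08, 31.64). Then |DH| = |H − D| = 60.94.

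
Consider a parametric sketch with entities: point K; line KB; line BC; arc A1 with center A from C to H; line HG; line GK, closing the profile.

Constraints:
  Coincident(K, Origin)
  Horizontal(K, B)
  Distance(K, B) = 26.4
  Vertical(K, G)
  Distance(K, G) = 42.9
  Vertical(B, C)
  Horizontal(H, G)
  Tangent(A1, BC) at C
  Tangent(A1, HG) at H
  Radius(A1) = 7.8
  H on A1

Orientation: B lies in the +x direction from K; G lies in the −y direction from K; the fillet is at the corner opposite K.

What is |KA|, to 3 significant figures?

39.7

K is at the origin; KB is horizontal with |KB| = 26.4 and B on the +x side, so B = (26.4, 0.00). KG is vertical with |KG| = 42.9 and G on the −y side, so G = (0.00, -42.9). The virtual corner opposite K is at (26.4, -42.9). Tangency of A1 to BC means the radius AC is perpendicular to BC and the tangent condition forces AH to be normal to HG, with radius 7.8, so the center A sits 7.8 in from both sides at A = (18.6, -35.1). Then |KA| = |A − K| = 39.7.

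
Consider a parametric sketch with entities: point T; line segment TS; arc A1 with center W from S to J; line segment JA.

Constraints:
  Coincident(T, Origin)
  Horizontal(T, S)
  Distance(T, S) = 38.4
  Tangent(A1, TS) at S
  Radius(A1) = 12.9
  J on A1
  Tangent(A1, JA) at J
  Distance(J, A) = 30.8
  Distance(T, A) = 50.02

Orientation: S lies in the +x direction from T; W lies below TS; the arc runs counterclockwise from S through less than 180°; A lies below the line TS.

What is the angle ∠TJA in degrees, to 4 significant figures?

115.1°

T is at the origin; TS is horizontal with |TS| = 38.4 and S on the +x side, so S = (38.40, 0.000). Tangency of A1 to TS means the radius WS is perpendicular to TS, so W = S + (0, -12.9) = (38.40, -12.90). Since WJ ⟂ JA (tangency), |WA| = √(12.9² + 30.8²) = 33.39 regardless of where J sits on A1. So A lies on both circle(T, 50.02) and circle(W, 33.39); the below-TS intersection is A = (24.84, -43.42). J is the foot of the tangent from A: J = (25.50, -12.62).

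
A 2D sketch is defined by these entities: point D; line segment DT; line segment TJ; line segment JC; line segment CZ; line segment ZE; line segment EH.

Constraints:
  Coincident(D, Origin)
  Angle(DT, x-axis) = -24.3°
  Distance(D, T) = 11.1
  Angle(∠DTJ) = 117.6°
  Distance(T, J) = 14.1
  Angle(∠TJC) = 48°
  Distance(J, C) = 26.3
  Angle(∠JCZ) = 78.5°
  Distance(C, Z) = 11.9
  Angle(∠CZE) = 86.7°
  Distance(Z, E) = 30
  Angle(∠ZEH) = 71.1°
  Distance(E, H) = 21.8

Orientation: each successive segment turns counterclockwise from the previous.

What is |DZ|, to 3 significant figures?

5.44

D is at the origin; DT runs at -24.3° with length 11.1, so T = (10.1, -4.57). ∠DTJ = 117.6° gives TJ at 38.1° from the x-axis; with |TJ| = 14.1, J = (21.2, 4.13). ∠TJC = 48.0° gives JC at 170° from the x-axis; with |JC| = 26.3, C = (-4.70, 8.65). ∠JCZ = 78.5° gives CZ at -88.4° from the x-axis; with |CZ| = 11.9, Z = (-4.36, -3.24). Then |DZ| = |Z − D| = 5.44.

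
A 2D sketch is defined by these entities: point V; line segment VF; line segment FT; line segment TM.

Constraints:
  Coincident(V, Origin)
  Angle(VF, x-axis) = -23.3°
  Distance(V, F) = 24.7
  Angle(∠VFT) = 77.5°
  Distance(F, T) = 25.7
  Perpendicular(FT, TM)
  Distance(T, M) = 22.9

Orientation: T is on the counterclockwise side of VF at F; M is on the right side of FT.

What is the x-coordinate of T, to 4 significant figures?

27.50

V is at the origin; VF runs at -23.3° with length 24.7, so F = 24.7·(cos -23.3°, sin -23.3°) = (22.69, -9.770). ∠VFT = 77.5°, so FT runs at -23.3° + (180° − 77.5°) = 79.20° from the x-axis; with |FT| = 25.7, T = F + 25.7·(cos 79.20°, sin 79.20°) = (27.50, 15.47). So T.x = 27.50.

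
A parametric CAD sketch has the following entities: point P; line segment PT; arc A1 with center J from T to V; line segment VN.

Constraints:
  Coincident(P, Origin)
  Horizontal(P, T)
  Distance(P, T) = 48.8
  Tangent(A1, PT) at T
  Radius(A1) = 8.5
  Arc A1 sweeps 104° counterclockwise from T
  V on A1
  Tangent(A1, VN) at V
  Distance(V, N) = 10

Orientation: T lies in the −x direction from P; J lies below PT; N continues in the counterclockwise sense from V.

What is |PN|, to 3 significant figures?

58.3

P is at the origin; P and T share the same y with |PT| = 48.8 and T on the −x side, so T = (-48.8, 0.00). The tangent condition forces JT to be normal to PT, so J = T + (0, -8.5) = (-48.8, -8.50). On A1, T sits at bearing 90° from J; a 104° counterclockwise sweep puts V at bearing 194°, so V = J + 8.5·(cos 194°, sin 194°) = (-57.0, -10.6). A1 meets VN tangentially, so JV is at right angles to VN, so VN runs along (−sin 194°, cos 194°); with |VN| = 10.0, N = (-54.6, -20.3). Then |PN| = |N − P| = 58.3.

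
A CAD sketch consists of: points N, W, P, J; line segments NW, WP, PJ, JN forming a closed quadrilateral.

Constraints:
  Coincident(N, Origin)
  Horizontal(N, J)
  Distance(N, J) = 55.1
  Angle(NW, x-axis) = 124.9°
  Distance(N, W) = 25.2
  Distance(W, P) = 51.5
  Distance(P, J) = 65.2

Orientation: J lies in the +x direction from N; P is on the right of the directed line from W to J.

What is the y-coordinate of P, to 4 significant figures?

-29.55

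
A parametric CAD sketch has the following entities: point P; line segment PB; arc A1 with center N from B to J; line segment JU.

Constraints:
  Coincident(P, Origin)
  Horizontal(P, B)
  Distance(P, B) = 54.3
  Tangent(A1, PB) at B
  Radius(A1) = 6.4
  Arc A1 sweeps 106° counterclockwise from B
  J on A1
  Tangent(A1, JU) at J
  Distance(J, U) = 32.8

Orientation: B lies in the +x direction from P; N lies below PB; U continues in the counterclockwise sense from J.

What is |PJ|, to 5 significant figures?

48.835

Tangency of A1 to PB means the radius NB is perpendicular to PB, so N = B + (0, -6.4) = (54.300, -6.4000). On A1, B sits at bearing 90° from N; a 106° counterclockwise sweep puts J at bearing 196°, so J = N + 6.4·(cos 196°, sin 196°) = (48.148, -8.1641). Then |PJ| = |J − P| = 48.835.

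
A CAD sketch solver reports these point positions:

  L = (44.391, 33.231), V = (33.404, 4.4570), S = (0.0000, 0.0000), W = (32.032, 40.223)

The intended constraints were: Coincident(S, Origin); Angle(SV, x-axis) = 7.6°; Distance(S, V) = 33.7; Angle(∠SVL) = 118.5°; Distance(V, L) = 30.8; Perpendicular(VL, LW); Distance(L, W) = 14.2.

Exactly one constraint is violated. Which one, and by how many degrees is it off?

Perpendicular(VL, LW) — off by 8.60°.

S = (0.00, 0.00) ✓; SV at 7.600° ✓; |SV| = 33.70 ✓; ∠SVL = 118.5° ✓; |VL| = 30.80 ✓; ∠(VL, LW) = 81.40° ✗; |LW| = 14.20 ✓.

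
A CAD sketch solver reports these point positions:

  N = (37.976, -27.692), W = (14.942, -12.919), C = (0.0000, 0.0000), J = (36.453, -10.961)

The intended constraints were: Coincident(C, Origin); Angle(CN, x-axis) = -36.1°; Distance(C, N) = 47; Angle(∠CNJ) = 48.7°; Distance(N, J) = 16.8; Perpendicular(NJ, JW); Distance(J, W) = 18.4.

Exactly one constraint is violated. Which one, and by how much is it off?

Distance(J, W) = 18.4 — off by 3.20.

C = (0.00, 0.00) ✓; CN at -36.10° ✓; |CN| = 47.00 ✓; ∠CNJ = 48.70° ✓; |NJ| = 16.80 ✓; ∠(NJ, JW) = 90.00° ✓; |JW| = 21.60 ✗.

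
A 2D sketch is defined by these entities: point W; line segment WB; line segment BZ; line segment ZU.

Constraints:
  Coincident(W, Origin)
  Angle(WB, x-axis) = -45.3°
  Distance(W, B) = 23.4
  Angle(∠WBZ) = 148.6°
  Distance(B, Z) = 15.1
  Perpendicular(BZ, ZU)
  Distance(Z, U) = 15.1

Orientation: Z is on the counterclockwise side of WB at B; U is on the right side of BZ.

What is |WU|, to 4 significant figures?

44.44

∠WBZ = 148.6°, so BZ runs at -45.3° + (180° − 148.6°) = -13.90° from the x-axis; with |BZ| = 15.1, Z = B + 15.1·(cos -13.90°, sin -13.90°) = (31.12, -20.26). BZ is perpendicular to ZU; with |ZU| = 15.1 on the right of BZ, U = Z + 15.1·(-0.2402, -0.9707) = (27.49, -34.92). Then |WU| = |U − W| = 44.44.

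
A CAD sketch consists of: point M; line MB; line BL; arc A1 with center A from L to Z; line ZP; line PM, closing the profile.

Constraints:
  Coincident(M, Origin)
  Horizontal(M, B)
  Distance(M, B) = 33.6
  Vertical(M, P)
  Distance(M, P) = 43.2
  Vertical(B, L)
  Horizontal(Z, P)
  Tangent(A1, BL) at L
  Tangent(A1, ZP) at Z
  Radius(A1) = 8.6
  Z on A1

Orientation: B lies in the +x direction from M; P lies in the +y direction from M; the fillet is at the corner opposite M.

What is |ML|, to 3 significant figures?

48.2

M is at the origin; MB is horizontal with |MB| = 33.6 and B on the +x side, so B = (33.6, 0.00). MP is vertical with |MP| = 43.2 and P on the +y side, so P = (0.00, 43.2). The virtual corner opposite M is at (33.6, 43.2). Since A1 is tangent to BL there, AL ⟂ BL and tangency of A1 to ZP means the radius AZ is perpendicular to ZP, with radius 8.6, so the center A sits 8.6 in from both sides at A = (25.0, 34.6). That places the tangent points at L = (33.6, 34.6) on BL and Z = (25.0, 43.2) on ZP. Then |ML| = |L − M| = 48.2.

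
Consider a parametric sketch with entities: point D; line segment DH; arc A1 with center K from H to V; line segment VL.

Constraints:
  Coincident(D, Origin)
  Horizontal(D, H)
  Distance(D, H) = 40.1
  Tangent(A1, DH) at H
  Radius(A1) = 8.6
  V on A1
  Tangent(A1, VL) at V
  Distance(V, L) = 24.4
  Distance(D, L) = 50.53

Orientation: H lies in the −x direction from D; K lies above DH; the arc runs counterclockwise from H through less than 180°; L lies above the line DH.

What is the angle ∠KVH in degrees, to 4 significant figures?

38.61°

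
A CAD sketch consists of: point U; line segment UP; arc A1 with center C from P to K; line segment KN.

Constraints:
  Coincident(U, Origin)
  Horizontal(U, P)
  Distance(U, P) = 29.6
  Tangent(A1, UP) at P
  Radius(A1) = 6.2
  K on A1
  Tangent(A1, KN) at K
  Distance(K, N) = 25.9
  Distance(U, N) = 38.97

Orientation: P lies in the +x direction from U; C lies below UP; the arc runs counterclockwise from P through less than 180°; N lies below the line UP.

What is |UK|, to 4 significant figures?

24.15

Checks: |CK| = 6.200 ✓; ∠(CK, KN) = 90.00° ✓; |KN| = 25.90 ✓; |UN| = 38.97 ✓.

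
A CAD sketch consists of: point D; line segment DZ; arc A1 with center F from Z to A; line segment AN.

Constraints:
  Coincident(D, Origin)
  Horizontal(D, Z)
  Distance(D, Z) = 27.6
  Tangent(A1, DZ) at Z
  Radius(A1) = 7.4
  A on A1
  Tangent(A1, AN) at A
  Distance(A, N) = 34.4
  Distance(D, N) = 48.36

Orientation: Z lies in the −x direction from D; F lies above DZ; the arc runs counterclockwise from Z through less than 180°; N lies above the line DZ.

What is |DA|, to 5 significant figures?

21.784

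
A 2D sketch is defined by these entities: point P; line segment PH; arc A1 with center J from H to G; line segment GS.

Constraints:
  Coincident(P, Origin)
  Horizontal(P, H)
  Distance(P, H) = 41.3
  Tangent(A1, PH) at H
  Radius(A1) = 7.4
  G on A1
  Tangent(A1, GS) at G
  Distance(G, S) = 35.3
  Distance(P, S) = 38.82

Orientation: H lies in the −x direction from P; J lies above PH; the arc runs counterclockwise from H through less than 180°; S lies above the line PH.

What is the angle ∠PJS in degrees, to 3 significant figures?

59.1°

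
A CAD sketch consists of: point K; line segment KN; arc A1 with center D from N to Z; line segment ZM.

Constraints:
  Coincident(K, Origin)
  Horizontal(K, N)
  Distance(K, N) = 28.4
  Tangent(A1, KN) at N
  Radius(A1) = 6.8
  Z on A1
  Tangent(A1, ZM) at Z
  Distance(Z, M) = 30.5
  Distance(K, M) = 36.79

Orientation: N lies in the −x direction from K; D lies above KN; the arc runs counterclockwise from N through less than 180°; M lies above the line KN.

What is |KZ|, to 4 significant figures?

22.41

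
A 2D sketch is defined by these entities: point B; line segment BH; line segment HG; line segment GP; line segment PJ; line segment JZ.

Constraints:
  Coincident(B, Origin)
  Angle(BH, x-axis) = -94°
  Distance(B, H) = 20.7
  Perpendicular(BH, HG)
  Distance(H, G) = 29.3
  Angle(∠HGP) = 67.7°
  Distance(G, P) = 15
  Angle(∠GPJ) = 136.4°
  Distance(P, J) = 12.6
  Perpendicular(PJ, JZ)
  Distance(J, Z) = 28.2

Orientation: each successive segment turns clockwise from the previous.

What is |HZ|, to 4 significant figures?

6.745

∠GPJ = 136.4° gives PJ at 20.10° from the x-axis; with |PJ| = 12.6, J = (-12.19, -0.8283). The perpendicularity gives JZ at right angles to PJ, so JZ runs at -69.90°; with |JZ| = 28.2, Z = (-2.503, -27.31). Then |HZ| = |Z − H| = 6.745.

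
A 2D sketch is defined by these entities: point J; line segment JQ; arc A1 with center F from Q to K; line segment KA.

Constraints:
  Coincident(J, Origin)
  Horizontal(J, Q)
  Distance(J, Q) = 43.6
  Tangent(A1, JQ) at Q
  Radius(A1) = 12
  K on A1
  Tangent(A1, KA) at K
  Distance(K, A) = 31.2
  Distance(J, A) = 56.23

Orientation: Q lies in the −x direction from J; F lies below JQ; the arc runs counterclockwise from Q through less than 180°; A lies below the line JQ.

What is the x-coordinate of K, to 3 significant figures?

-53.3

J is at the origin; J and Q share the same y with |JQ| = 43.6 and Q on the −x side, so Q = (-43.6, 0.00). Since A1 is tangent to JQ there, FQ ⟂ JQ, so F = Q + (0, -12) = (-43.6, -12.0). Since FK ⟂ KA (tangency), |FA| = √(12.0² + 31.2²) = 33.4 regardless of where K sits on A1. So A lies on both circle(J, 56.23) and circle(F, 33.4); the below-JQ intersection is A = (-34.7, -44.2). K is the foot of the tangent from A: K = (-53.3, -19.1).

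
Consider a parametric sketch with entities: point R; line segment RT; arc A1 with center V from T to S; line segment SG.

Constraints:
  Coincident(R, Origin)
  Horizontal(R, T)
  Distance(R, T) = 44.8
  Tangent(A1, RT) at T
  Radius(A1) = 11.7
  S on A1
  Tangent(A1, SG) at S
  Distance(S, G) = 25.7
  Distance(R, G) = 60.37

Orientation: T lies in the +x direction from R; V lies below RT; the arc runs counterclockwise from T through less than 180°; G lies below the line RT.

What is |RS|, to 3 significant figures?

38.1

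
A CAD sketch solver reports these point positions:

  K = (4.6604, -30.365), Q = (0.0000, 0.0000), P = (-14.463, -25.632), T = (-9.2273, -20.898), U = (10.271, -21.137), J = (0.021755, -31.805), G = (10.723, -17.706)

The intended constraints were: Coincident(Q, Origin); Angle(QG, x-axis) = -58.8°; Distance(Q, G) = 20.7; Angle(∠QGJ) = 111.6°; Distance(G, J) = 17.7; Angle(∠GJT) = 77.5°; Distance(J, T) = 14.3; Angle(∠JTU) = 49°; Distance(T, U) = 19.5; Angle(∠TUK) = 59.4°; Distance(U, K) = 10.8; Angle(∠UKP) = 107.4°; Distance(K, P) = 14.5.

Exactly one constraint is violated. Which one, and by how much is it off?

Distance(K, P) = 14.5 — off by 5.20.

Q = (0.00, 0.00) ✓; QG at -58.80° ✓; |QG| = 20.70 ✓; ∠QGJ = 111.6° ✓; |GJ| = 17.70 ✓; ∠GJT = 77.50° ✓; |JT| = 14.30 ✓; ∠JTU = 49.00° ✓; |TU| = 19.50 ✓; ∠TUK = 59.40° ✓; |UK| = 10.80 ✓; ∠UKP = 107.4° ✓; |KP| = 19.70 ✗.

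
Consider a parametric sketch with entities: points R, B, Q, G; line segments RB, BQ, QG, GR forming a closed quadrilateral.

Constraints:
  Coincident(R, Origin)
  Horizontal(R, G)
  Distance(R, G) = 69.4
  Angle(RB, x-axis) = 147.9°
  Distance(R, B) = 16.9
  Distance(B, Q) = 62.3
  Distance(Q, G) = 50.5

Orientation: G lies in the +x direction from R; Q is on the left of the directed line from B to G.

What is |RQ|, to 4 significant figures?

56.55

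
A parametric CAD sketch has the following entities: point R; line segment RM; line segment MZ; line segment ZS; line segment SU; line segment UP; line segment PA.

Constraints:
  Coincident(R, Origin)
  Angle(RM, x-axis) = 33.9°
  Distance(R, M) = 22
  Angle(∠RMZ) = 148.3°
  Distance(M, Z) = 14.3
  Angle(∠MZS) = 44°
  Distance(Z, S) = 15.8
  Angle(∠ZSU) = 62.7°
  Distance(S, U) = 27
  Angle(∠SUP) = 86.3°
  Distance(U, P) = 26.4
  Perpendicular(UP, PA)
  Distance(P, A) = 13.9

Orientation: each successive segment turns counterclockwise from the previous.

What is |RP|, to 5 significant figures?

51.169

R is at the origin; RM runs at 33.9° with length 22.0, so M = (18.260, 12.270). ∠RMZ = 148.3° gives MZ at 65.600° from the x-axis; with |MZ| = 14.3, Z = (24.168, 25.293). ∠MZS = 44.0° gives ZS at -158.40° from the x-axis; with |ZS| = 15.8, S = (9.4772, 19.477). ∠ZSU = 62.7° gives SU at -41.100° from the x-axis; with |SU| = 27.0, U = (29.823, 1.7277). ∠SUP = 86.3° gives UP at 52.600° from the x-axis; with |UP| = 26.4, P = (45.858, 22.700). Then |RP| = |P − R| = 51.169.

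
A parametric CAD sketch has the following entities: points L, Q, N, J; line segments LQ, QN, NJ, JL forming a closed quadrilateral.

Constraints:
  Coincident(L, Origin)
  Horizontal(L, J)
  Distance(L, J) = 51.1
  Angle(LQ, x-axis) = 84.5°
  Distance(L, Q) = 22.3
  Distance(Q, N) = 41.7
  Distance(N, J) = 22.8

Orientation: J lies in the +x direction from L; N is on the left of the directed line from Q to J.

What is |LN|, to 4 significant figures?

48.87

Checks: |QN| = 41.70 ✓; |NJ| = 22.80 ✓.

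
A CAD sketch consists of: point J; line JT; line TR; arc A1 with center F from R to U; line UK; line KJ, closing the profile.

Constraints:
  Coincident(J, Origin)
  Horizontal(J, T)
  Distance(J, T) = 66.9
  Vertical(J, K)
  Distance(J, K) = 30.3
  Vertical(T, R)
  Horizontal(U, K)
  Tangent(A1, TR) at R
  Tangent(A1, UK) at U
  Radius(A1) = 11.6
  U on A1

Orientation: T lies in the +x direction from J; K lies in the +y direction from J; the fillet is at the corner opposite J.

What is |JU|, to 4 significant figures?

63.06

J is at the origin; J and T share the same y with |JT| = 66.9 and T on the +x side, so T = (66.90, 0.000). JK is vertical with |JK| = 30.3 and K on the +y side, so K = (0.000, 30.30). The virtual corner opposite J is at (66.90, 30.30). A1 meets TR tangentially, so FR is at right angles to TR and A1 meets UK tangentially, so FU is at right angles to UK, with radius 11.6, so the center F sits 11.6 in from both sides at F = (55.30, 18.70). That places the tangent points at R = (66.90, 18.70) on TR and U = (55.30, 30.30) on UK. Then |JU| = |U − J| = 63.06.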